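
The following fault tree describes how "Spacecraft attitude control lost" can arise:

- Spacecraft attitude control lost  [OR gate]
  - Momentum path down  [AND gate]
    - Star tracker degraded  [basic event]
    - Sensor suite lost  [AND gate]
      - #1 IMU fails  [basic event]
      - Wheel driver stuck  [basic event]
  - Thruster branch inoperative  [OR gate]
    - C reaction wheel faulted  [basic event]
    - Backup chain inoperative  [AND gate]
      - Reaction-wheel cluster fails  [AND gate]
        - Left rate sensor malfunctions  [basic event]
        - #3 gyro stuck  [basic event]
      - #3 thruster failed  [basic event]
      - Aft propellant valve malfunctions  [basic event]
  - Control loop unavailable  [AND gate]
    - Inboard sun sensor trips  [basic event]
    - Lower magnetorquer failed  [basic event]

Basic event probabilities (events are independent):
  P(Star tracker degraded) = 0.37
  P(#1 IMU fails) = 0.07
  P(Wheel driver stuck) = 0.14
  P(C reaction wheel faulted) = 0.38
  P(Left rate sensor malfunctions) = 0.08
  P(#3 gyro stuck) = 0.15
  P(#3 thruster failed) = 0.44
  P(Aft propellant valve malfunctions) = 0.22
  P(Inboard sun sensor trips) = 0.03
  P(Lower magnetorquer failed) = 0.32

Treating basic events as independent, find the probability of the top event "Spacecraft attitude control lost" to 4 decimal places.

0.3889

P(Sensor suite lost) [AND] = 0.07 × 0.14 = 0.009800
P(Momentum path down) [AND] = 0.37 × 0.009800 = 0.003626
P(Reaction-wheel cluster fails) [AND] = 0.08 × 0.15 = 0.012000
P(Backup chain inoperative) [AND] = 0.012000 × 0.44 × 0.22 = 0.001162
P(Thruster branch inoperative) [OR] = 1 − (1−0.38) × (1−0.001162) = 0.380720
P(Control loop unavailable) [AND] = 0.03 × 0.32 = 0.009600
P(Spacecraft attitude control lost) [OR] = 1 − (1−0.003626) × (1−0.380720) × (1−0.009600) = 0.388889
Rounded to 4 decimal places: P(Spacecraft attitude control lost) ≈ 0.3889.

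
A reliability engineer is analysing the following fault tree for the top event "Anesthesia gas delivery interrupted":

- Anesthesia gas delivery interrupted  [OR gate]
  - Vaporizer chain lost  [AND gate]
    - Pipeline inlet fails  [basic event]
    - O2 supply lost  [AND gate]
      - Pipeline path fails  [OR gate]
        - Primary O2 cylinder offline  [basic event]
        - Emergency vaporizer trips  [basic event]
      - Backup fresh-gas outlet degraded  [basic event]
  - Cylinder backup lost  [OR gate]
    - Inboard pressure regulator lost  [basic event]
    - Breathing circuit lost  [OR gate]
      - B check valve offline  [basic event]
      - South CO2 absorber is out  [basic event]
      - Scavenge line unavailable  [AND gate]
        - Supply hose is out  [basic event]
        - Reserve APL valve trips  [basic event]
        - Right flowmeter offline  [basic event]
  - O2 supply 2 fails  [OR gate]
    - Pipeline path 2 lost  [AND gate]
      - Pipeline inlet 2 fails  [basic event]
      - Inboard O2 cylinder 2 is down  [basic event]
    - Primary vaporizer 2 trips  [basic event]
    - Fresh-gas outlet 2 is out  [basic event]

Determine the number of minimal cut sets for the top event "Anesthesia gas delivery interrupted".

9

Pipeline path fails [OR]: union of children's cut sets → 2 cut set(s).
O2 supply lost [AND]: one cut set from each child combined → 2 × 1 = 2 cut set(s).
Vaporizer chain lost [AND]: one cut set from each child combined → 1 × 2 = 2 cut set(s).
Scavenge line unavailable [AND]: one cut set from each child combined → 1 × 1 × 1 = 1 cut set(s).
Breathing circuit lost [OR]: union of children's cut sets → 3 cut set(s).
Cylinder backup lost [OR]: union of children's cut sets → 4 cut set(s).
Pipeline path 2 lost [AND]: one cut set from each child combined → 1 × 1 = 1 cut set(s).
O2 supply 2 fails [OR]: union of children's cut sets → 3 cut set(s).
Anesthesia gas delivery interrupted [OR]: union of children's cut sets → 9 cut set(s).
Minimal cut sets: {Backup fresh-gas outlet degraded, Pipeline inlet fails, Primary O2 cylinder offline}; {Backup fresh-gas outlet degraded, Emergency vaporizer trips, Pipeline inlet fails}; {Inboard pressure regulator lost}; {B check valve offline}; {South CO2 absorber is out}; {Reserve APL valve trips, Right flowmeter offline, Supply hose is out}; {Inboard O2 cylinder 2 is down, Pipeline inlet 2 fails}; {Primary vaporizer 2 trips}; {Fresh-gas outlet 2 is out}.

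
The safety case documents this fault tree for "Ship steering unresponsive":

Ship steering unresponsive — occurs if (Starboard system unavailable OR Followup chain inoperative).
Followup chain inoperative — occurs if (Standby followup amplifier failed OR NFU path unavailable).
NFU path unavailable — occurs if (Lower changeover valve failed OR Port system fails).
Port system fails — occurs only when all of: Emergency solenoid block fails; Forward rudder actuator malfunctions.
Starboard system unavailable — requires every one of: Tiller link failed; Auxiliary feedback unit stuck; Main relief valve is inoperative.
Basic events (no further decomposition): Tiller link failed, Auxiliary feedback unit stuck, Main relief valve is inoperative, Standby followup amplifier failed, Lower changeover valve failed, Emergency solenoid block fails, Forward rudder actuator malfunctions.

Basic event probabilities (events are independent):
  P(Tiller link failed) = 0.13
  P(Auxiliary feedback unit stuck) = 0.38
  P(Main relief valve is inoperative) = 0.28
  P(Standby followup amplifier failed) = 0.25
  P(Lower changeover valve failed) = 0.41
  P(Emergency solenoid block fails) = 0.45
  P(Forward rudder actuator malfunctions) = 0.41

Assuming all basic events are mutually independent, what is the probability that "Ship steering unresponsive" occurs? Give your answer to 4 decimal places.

P(Starboard system unavailable) [AND] = 0.13 × 0.38 × 0.28 = 0.013832
P(Port system fails) [AND] = 0.45 × 0.41 = 0.184500
P(NFU path unavailable) [OR] = 1 − (1−0.41) × (1−0.184500) = 0.518855
P(Followup chain inoperative) [OR] = 1 − (1−0.25) × (1−0.518855) = 0.639141
P(Ship steering unresponsive) [OR] = 1 − (1−0.013832) × (1−0.639141) = 0.644132
Rounded to 4 decimal places: P(Ship steering unresponsive) ≈ 0.6441.

0.6441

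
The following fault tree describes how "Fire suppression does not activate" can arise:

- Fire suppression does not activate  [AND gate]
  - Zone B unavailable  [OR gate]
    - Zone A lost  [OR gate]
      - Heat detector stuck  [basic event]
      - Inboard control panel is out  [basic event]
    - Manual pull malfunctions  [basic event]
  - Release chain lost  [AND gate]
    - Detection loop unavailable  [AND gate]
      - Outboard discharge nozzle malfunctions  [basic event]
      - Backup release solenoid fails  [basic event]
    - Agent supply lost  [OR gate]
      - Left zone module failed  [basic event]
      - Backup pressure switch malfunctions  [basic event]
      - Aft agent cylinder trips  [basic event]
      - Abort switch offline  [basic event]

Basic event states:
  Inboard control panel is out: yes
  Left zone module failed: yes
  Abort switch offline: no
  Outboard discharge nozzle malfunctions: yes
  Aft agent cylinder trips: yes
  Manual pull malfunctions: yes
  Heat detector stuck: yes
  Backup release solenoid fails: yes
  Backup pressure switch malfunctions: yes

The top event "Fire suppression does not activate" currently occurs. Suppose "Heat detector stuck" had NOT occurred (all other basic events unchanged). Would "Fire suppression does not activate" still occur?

Yes

Counterfactual: set "Heat detector stuck" to not occurred.
Zone A lost [OR]: Heat detector stuck=not, Inboard control panel is out=occurs → at least one input occurs → occurs.
Zone B unavailable [OR]: Zone A lost=occurs, Manual pull malfunctions=occurs → at least one input occurs → occurs.
Detection loop unavailable [AND]: Outboard discharge nozzle malfunctions=occurs, Backup release solenoid fails=occurs → all inputs occur → occurs.
Agent supply lost [OR]: Left zone module failed=occurs, Backup pressure switch malfunctions=occurs, Aft agent cylinder trips=occurs, Abort switch offline=not → at least one input occurs → occurs.
Release chain lost [AND]: Detection loop unavailable=occurs, Agent supply lost=occurs → all inputs occur → occurs.
Fire suppression does not activate [AND]: Zone B unavailable=occurs, Release chain lost=occurs → all inputs occur → occurs.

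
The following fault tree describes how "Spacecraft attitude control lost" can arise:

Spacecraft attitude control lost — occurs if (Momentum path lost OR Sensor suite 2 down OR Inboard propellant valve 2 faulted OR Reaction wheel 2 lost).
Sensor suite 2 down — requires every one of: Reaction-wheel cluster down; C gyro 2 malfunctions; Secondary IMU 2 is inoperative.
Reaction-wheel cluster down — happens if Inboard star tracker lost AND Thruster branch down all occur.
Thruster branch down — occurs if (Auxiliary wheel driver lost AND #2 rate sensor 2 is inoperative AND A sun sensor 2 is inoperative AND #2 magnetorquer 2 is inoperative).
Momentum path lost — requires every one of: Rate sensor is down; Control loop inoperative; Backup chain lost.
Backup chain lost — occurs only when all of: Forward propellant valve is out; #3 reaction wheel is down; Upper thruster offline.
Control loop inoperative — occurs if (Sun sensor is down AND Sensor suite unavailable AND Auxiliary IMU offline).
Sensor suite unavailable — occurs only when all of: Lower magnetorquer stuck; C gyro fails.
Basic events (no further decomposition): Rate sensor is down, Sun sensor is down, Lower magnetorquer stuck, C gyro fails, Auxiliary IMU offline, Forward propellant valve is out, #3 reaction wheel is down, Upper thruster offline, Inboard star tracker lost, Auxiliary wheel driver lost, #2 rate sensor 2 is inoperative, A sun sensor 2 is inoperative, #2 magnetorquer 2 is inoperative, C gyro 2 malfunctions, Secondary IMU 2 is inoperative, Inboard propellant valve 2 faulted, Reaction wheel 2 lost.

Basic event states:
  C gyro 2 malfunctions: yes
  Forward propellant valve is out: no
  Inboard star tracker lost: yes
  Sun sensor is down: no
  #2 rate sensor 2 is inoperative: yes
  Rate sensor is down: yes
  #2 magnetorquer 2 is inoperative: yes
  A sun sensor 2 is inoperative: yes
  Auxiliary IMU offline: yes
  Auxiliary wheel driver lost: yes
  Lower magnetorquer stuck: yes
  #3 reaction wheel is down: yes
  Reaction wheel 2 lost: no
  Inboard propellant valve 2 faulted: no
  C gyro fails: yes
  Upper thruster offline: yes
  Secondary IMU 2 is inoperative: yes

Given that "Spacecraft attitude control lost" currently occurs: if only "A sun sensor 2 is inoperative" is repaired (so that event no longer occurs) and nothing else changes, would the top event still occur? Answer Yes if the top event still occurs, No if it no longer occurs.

Counterfactual: set "A sun sensor 2 is inoperative" to not occurred.
Sensor suite unavailable [AND]: Lower magnetorquer stuck=occurs, C gyro fails=occurs → all inputs occur → occurs.
Control loop inoperative [AND]: Sun sensor is down=not, Sensor suite unavailable=occurs, Auxiliary IMU offline=occurs → not all inputs occur → does not occur.
Backup chain lost [AND]: Forward propellant valve is out=not, #3 reaction wheel is down=occurs, Upper thruster offline=occurs → not all inputs occur → does not occur.
Momentum path lost [AND]: Rate sensor is down=occurs, Control loop inoperative=not, Backup chain lost=not → not all inputs occur → does not occur.
Thruster branch down [AND]: Auxiliary wheel driver lost=occurs, #2 rate sensor 2 is inoperative=occurs, A sun sensor 2 is inoperative=not, #2 magnetorquer 2 is inoperative=occurs → not all inputs occur → does not occur.
Reaction-wheel cluster down [AND]: Inboard star tracker lost=occurs, Thruster branch down=not → not all inputs occur → does not occur.
Sensor suite 2 down [AND]: Reaction-wheel cluster down=not, C gyro 2 malfunctions=occurs, Secondary IMU 2 is inoperative=occurs → not all inputs occur → does not occur.
Spacecraft attitude control lost [OR]: Momentum path lost=not, Sensor suite 2 down=not, Inboard propellant valve 2 faulted=not, Reaction wheel 2 lost=not → no input occurs → does not occur.

No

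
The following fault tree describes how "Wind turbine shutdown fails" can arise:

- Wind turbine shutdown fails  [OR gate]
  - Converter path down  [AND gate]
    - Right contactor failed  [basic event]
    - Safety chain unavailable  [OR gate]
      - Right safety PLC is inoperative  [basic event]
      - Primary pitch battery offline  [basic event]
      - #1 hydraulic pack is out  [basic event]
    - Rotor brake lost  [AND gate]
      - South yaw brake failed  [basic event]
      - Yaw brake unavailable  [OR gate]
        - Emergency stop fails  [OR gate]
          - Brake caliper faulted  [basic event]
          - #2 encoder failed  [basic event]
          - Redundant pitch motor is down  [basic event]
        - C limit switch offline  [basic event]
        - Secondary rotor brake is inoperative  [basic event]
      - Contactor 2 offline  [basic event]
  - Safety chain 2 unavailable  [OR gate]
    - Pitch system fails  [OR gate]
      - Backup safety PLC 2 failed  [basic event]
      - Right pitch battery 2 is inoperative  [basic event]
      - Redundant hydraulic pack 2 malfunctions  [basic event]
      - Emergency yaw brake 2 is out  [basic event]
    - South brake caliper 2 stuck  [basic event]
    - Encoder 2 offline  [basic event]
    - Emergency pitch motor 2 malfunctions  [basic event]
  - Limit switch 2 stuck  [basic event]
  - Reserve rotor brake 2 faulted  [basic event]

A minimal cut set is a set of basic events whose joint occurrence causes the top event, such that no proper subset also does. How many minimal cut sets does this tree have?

24

Safety chain unavailable [OR]: union of children's cut sets → 3 cut set(s).
Emergency stop fails [OR]: union of children's cut sets → 3 cut set(s).
Yaw brake unavailable [OR]: union of children's cut sets → 5 cut set(s).
Rotor brake lost [AND]: one cut set from each child combined → 1 × 5 × 1 = 5 cut set(s).
Converter path down [AND]: one cut set from each child combined → 1 × 3 × 5 = 15 cut set(s).
Pitch system fails [OR]: union of children's cut sets → 4 cut set(s).
Safety chain 2 unavailable [OR]: union of children's cut sets → 7 cut set(s).
Wind turbine shutdown fails [OR]: union of children's cut sets → 24 cut set(s).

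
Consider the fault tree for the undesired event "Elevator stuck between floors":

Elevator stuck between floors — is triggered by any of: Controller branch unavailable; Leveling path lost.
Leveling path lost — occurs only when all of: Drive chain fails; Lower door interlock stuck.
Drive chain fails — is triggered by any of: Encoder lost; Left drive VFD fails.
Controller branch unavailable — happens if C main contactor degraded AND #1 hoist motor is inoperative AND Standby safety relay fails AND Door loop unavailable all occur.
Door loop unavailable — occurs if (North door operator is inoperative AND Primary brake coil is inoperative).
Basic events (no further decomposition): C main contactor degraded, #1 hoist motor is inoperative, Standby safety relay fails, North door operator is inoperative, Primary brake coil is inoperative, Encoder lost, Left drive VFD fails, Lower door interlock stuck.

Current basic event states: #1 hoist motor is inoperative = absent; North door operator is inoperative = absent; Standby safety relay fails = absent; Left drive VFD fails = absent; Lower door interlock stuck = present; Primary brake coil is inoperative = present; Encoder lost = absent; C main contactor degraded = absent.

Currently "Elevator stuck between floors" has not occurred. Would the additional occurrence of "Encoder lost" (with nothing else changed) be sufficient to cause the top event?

Counterfactual: set "Encoder lost" to occurred.
Door loop unavailable [AND]: North door operator is inoperative=not, Primary brake coil is inoperative=occurs → not all inputs occur → does not occur.
Controller branch unavailable [AND]: C main contactor degraded=not, #1 hoist motor is inoperative=not, Standby safety relay fails=not, Door loop unavailable=not → not all inputs occur → does not occur.
Drive chain fails [OR]: Encoder lost=occurs, Left drive VFD fails=not → at least one input occurs → occurs.
Leveling path lost [AND]: Drive chain fails=occurs, Lower door interlock stuck=occurs → all inputs occur → occurs.
Elevator stuck between floors [OR]: Controller branch unavailable=not, Leveling path lost=occurs → at least one input occurs → occurs.

Yes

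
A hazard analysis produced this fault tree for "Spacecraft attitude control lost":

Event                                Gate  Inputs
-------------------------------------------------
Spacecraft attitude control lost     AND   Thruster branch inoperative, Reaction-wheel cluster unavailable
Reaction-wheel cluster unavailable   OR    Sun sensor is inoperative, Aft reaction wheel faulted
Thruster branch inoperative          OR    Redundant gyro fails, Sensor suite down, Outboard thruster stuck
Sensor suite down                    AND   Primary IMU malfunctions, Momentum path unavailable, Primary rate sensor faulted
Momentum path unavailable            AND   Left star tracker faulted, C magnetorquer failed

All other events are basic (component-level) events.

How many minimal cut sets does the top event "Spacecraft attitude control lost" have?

6

Momentum path unavailable [AND]: one cut set from each child combined → 1 × 1 = 1 cut set(s).
Sensor suite down [AND]: one cut set from each child combined → 1 × 1 × 1 = 1 cut set(s).
Thruster branch inoperative [OR]: union of children's cut sets → 3 cut set(s).
Reaction-wheel cluster unavailable [OR]: union of children's cut sets → 2 cut set(s).
Spacecraft attitude control lost [AND]: one cut set from each child combined → 3 × 2 = 6 cut set(s).
Minimal cut sets: {Redundant gyro fails, Sun sensor is inoperative}; {Aft reaction wheel faulted, Redundant gyro fails}; {C magnetorquer failed, Left star tracker faulted, Primary IMU malfunctions, Primary rate sensor faulted, Sun sensor is inoperative}; {Aft reaction wheel faulted, C magnetorquer failed, Left star tracker faulted, Primary IMU malfunctions, Primary rate sensor faulted}; {Outboard thruster stuck, Sun sensor is inoperative}; {Aft reaction wheel faulted, Outboard thruster stuck}.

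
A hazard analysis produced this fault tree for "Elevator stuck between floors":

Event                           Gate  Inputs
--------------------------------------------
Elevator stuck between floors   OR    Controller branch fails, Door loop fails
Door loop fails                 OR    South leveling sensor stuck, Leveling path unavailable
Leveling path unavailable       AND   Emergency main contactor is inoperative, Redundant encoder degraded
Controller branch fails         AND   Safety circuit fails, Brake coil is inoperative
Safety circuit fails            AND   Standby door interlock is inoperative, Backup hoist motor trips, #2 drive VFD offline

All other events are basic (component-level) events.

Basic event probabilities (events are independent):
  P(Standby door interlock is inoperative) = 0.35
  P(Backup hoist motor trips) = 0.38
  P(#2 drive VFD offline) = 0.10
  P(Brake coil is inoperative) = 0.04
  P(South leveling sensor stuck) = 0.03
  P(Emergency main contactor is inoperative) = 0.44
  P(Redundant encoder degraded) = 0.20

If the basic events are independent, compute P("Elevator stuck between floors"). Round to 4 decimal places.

0.1158

P(Safety circuit fails) [AND] = 0.35 × 0.38 × 0.10 = 0.013300
P(Controller branch fails) [AND] = 0.013300 × 0.04 = 0.000532
P(Leveling path unavailable) [AND] = 0.44 × 0.20 = 0.088000
P(Door loop fails) [OR] = 1 − (1−0.03) × (1−0.088000) = 0.115360
P(Elevator stuck between floors) [OR] = 1 − (1−0.000532) × (1−0.115360) = 0.115831
Rounded to 4 decimal places: P(Elevator stuck between floors) ≈ 0.1158.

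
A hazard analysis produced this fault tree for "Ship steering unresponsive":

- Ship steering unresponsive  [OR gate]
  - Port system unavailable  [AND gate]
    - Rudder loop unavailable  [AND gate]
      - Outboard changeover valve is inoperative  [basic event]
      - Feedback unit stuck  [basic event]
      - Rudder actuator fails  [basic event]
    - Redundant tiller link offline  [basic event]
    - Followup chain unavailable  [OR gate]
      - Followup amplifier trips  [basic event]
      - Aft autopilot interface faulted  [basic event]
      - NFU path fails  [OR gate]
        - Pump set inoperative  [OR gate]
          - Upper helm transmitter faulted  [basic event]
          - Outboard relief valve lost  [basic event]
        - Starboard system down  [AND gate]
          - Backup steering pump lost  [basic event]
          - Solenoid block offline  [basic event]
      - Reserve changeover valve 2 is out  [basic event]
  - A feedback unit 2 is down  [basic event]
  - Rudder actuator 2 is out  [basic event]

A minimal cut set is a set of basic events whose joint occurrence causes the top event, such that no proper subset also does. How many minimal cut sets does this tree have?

8

Rudder loop unavailable [AND]: one cut set from each child combined → 1 × 1 × 1 = 1 cut set(s).
Pump set inoperative [OR]: union of children's cut sets → 2 cut set(s).
Starboard system down [AND]: one cut set from each child combined → 1 × 1 = 1 cut set(s).
NFU path fails [OR]: union of children's cut sets → 3 cut set(s).
Followup chain unavailable [OR]: union of children's cut sets → 6 cut set(s).
Port system unavailable [AND]: one cut set from each child combined → 1 × 1 × 6 = 6 cut set(s).
Ship steering unresponsive [OR]: union of children's cut sets → 8 cut set(s).
Minimal cut sets: {Feedback unit stuck, Followup amplifier trips, Outboard changeover valve is inoperative, Redundant tiller link offline, Rudder actuator fails}; {Aft autopilot interface faulted, Feedback unit stuck, Outboard changeover valve is inoperative, Redundant tiller link offline, Rudder actuator fails}; {Feedback unit stuck, Outboard changeover valve is inoperative, Redundant tiller link offline, Rudder actuator fails, Upper helm transmitter faulted}; {Feedback unit stuck, Outboard changeover valve is inoperative, Outboard relief valve lost, Redundant tiller link offline, Rudder actuator fails}; {Backup steering pump lost, Feedback unit stuck, Outboard changeover valve is inoperative, Redundant tiller link offline, Rudder actuator fails, Solenoid block offline}; {Feedback unit stuck, Outboard changeover valve is inoperative, Redundant tiller link offline, Reserve changeover valve 2 is out, Rudder actuator fails}; {A feedback unit 2 is down}; {Rudder actuator 2 is out}.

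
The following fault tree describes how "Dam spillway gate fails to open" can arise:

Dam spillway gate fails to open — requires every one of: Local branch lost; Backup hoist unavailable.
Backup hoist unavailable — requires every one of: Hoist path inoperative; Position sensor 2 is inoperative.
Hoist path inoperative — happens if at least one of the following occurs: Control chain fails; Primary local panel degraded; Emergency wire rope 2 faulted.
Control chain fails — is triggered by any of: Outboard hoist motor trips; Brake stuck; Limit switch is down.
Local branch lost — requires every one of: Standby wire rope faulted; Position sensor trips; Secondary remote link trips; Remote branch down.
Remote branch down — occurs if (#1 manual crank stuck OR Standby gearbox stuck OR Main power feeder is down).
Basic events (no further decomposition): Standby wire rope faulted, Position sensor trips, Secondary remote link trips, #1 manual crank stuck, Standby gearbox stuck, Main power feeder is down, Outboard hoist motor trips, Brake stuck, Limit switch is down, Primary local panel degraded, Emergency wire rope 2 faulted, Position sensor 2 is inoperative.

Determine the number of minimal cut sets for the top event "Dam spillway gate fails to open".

Remote branch down [OR]: union of children's cut sets → 3 cut set(s).
Local branch lost [AND]: one cut set from each child combined → 1 × 1 × 1 × 3 = 3 cut set(s).
Control chain fails [OR]: union of children's cut sets → 3 cut set(s).
Hoist path inoperative [OR]: union of children's cut sets → 5 cut set(s).
Backup hoist unavailable [AND]: one cut set from each child combined → 5 × 1 = 5 cut set(s).
Dam spillway gate fails to open [AND]: one cut set from each child combined → 3 × 5 = 15 cut set(s).

15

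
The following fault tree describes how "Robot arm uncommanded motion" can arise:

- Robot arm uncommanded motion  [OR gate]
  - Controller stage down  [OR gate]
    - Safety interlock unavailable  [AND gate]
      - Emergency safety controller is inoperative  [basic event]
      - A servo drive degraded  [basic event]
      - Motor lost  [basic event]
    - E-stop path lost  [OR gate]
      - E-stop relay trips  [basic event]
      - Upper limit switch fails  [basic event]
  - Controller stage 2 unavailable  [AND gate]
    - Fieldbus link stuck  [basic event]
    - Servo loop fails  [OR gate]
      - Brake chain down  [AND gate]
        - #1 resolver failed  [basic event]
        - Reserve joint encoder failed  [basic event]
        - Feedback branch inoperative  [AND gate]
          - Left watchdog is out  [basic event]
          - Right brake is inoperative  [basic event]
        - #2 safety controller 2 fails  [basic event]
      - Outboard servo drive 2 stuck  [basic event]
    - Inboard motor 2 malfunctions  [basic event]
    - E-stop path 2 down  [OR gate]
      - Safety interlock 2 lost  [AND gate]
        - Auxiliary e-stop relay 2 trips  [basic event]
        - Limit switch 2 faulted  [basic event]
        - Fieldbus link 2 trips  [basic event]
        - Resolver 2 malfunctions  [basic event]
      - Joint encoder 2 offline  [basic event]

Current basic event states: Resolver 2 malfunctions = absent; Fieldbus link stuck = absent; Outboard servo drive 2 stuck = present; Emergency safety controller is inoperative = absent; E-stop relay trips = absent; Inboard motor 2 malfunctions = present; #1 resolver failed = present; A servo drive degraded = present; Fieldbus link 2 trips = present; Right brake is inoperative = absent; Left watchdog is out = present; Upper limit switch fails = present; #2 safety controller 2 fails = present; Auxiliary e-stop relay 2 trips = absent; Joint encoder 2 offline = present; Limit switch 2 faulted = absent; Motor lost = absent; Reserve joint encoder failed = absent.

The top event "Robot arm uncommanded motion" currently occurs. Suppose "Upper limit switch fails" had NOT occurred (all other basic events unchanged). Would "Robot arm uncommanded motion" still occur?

Counterfactual: set "Upper limit switch fails" to not occurred.
Safety interlock unavailable [AND]: Emergency safety controller is inoperative=not, A servo drive degraded=occurs, Motor lost=not → not all inputs occur → does not occur.
E-stop path lost [OR]: E-stop relay trips=not, Upper limit switch fails=not → no input occurs → does not occur.
Controller stage down [OR]: Safety interlock unavailable=not, E-stop path lost=not → no input occurs → does not occur.
Feedback branch inoperative [AND]: Left watchdog is out=occurs, Right brake is inoperative=not → not all inputs occur → does not occur.
Brake chain down [AND]: #1 resolver failed=occurs, Reserve joint encoder failed=not, Feedback branch inoperative=not, #2 safety controller 2 fails=occurs → not all inputs occur → does not occur.
Servo loop fails [OR]: Brake chain down=not, Outboard servo drive 2 stuck=occurs → at least one input occurs → occurs.
Safety interlock 2 lost [AND]: Auxiliary e-stop relay 2 trips=not, Limit switch 2 faulted=not, Fieldbus link 2 trips=occurs, Resolver 2 malfunctions=not → not all inputs occur → does not occur.
E-stop path 2 down [OR]: Safety interlock 2 lost=not, Joint encoder 2 offline=occurs → at least one input occurs → occurs.
Controller stage 2 unavailable [AND]: Fieldbus link stuck=not, Servo loop fails=occurs, Inboard motor 2 malfunctions=occurs, E-stop path 2 down=occurs → not all inputs occur → does not occur.
Robot arm uncommanded motion [OR]: Controller stage down=not, Controller stage 2 unavailable=not → no input occurs → does not occur.

No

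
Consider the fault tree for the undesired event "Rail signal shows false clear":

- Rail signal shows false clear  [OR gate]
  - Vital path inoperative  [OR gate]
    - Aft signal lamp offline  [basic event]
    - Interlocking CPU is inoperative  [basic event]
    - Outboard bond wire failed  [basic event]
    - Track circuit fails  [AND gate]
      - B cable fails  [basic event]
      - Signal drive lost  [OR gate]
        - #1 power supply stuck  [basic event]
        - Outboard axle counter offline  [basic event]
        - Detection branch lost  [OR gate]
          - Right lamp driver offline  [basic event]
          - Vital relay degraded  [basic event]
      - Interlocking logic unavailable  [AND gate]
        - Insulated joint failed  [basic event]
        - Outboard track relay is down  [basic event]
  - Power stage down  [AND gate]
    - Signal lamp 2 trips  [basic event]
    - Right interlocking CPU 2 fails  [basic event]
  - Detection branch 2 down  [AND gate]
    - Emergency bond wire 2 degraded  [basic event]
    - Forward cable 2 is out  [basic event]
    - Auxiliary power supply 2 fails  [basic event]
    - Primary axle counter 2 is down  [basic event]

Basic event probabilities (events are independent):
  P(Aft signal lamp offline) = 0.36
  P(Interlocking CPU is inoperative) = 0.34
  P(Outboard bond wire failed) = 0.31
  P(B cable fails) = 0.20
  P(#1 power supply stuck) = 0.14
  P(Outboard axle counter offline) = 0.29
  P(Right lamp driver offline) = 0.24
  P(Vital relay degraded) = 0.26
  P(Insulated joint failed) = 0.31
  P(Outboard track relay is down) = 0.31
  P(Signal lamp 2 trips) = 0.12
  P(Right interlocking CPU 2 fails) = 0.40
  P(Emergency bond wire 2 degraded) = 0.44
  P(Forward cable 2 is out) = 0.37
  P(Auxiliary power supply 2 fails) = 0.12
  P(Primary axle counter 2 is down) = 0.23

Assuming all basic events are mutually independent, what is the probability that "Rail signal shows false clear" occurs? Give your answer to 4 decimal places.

0.7273

P(Detection branch lost) [OR] = 1 − (1−0.24) × (1−0.26) = 0.437600
P(Signal drive lost) [OR] = 1 − (1−0.14) × (1−0.29) × (1−0.437600) = 0.656599
P(Interlocking logic unavailable) [AND] = 0.31 × 0.31 = 0.096100
P(Track circuit fails) [AND] = 0.20 × 0.656599 × 0.096100 = 0.012620
P(Vital path inoperative) [OR] = 1 − (1−0.36) × (1−0.34) × (1−0.31) × (1−0.012620) = 0.712222
P(Power stage down) [AND] = 0.12 × 0.40 = 0.048000
P(Detection branch 2 down) [AND] = 0.44 × 0.37 × 0.12 × 0.23 = 0.004493
P(Rail signal shows false clear) [OR] = 1 − (1−0.712222) × (1−0.048000) × (1−0.004493) = 0.727266
Rounded to 4 decimal places: P(Rail signal shows false clear) ≈ 0.7273.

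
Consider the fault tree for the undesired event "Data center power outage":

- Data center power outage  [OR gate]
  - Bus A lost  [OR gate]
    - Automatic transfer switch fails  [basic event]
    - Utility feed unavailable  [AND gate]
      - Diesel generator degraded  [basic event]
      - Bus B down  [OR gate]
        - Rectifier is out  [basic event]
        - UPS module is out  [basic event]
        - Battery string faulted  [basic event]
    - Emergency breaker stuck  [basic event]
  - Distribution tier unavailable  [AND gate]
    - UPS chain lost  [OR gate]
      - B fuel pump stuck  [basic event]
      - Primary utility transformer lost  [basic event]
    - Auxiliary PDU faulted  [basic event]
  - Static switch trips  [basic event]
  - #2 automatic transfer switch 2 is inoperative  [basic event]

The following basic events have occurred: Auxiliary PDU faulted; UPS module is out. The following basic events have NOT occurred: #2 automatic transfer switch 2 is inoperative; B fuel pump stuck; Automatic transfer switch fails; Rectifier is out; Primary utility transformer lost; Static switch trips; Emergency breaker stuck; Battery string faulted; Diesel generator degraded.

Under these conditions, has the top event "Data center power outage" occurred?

Bus B down [OR]: Rectifier is out=not, UPS module is out=occurs, Battery string faulted=not → at least one input occurs → occurs.
Utility feed unavailable [AND]: Diesel generator degraded=not, Bus B down=occurs → not all inputs occur → does not occur.
Bus A lost [OR]: Automatic transfer switch fails=not, Utility feed unavailable=not, Emergency breaker stuck=not → no input occurs → does not occur.
UPS chain lost [OR]: B fuel pump stuck=not, Primary utility transformer lost=not → no input occurs → does not occur.
Distribution tier unavailable [AND]: UPS chain lost=not, Auxiliary PDU faulted=occurs → not all inputs occur → does not occur.
Data center power outage [OR]: Bus A lost=not, Distribution tier unavailable=not, Static switch trips=not, #2 automatic transfer switch 2 is inoperative=not → no input occurs → does not occur.

No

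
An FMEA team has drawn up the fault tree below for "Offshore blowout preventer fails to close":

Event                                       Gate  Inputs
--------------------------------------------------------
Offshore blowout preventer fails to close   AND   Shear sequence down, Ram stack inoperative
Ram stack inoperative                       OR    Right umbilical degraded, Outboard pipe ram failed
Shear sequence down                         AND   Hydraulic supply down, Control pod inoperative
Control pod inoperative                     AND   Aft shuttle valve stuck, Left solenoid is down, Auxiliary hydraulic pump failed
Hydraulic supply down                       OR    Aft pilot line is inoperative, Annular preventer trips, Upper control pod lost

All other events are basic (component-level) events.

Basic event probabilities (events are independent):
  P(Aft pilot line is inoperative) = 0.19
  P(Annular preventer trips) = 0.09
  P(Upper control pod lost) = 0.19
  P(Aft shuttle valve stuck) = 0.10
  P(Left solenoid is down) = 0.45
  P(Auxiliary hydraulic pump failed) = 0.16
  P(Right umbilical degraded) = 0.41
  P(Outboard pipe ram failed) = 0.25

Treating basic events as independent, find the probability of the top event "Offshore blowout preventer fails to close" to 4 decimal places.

P(Hydraulic supply down) [OR] = 1 − (1−0.19) × (1−0.09) × (1−0.19) = 0.402949
P(Control pod inoperative) [AND] = 0.10 × 0.45 × 0.16 = 0.007200
P(Shear sequence down) [AND] = 0.402949 × 0.007200 = 0.002901
P(Ram stack inoperative) [OR] = 1 − (1−0.41) × (1−0.25) = 0.557500
P(Offshore blowout preventer fails to close) [AND] = 0.002901 × 0.557500 = 0.001617
Rounded to 4 decimal places: P(Offshore blowout preventer fails to close) ≈ 0.0016.

0.0016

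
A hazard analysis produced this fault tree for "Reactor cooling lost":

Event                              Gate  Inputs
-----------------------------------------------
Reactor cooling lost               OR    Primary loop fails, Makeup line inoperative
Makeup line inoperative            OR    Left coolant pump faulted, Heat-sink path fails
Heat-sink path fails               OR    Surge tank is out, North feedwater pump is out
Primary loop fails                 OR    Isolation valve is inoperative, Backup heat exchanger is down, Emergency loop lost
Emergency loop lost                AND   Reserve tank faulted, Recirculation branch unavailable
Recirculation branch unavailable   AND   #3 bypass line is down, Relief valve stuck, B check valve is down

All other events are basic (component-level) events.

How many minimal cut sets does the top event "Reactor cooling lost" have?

Recirculation branch unavailable [AND]: one cut set from each child combined → 1 × 1 × 1 = 1 cut set(s).
Emergency loop lost [AND]: one cut set from each child combined → 1 × 1 = 1 cut set(s).
Primary loop fails [OR]: union of children's cut sets → 3 cut set(s).
Heat-sink path fails [OR]: union of children's cut sets → 2 cut set(s).
Makeup line inoperative [OR]: union of children's cut sets → 3 cut set(s).
Reactor cooling lost [OR]: union of children's cut sets → 6 cut set(s).
Minimal cut sets: {Isolation valve is inoperative}; {Backup heat exchanger is down}; {#3 bypass line is down, B check valve is down, Relief valve stuck, Reserve tank faulted}; {Left coolant pump faulted}; {Surge tank is out}; {North feedwater pump is out}.

6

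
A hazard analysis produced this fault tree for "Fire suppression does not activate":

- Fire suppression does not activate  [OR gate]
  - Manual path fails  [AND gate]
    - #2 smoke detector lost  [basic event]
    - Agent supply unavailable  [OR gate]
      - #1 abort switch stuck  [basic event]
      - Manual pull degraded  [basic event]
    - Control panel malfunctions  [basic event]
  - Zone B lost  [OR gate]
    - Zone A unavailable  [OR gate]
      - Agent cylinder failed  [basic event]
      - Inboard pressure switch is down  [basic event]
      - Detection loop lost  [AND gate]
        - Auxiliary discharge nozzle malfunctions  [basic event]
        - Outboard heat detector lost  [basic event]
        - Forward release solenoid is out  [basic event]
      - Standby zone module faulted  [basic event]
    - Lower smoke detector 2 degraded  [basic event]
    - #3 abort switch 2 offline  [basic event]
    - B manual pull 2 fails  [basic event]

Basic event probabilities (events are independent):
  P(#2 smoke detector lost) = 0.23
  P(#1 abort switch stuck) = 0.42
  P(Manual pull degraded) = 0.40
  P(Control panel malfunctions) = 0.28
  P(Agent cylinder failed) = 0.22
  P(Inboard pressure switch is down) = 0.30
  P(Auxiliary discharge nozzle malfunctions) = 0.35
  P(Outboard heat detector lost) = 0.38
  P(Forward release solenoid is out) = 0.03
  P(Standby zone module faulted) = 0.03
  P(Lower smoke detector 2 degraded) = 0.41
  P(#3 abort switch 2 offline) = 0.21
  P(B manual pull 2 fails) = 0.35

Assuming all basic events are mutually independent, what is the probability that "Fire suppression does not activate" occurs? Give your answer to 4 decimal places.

0.8469

P(Agent supply unavailable) [OR] = 1 − (1−0.42) × (1−0.40) = 0.652000
P(Manual path fails) [AND] = 0.23 × 0.652000 × 0.28 = 0.041989
P(Detection loop lost) [AND] = 0.35 × 0.38 × 0.03 = 0.003990
P(Zone A unavailable) [OR] = 1 − (1−0.22) × (1−0.30) × (1−0.003990) × (1−0.03) = 0.472493
P(Zone B lost) [OR] = 1 − (1−0.472493) × (1−0.41) × (1−0.21) × (1−0.35) = 0.840184
P(Fire suppression does not activate) [OR] = 1 − (1−0.041989) × (1−0.840184) = 0.846895
Rounded to 4 decimal places: P(Fire suppression does not activate) ≈ 0.8469.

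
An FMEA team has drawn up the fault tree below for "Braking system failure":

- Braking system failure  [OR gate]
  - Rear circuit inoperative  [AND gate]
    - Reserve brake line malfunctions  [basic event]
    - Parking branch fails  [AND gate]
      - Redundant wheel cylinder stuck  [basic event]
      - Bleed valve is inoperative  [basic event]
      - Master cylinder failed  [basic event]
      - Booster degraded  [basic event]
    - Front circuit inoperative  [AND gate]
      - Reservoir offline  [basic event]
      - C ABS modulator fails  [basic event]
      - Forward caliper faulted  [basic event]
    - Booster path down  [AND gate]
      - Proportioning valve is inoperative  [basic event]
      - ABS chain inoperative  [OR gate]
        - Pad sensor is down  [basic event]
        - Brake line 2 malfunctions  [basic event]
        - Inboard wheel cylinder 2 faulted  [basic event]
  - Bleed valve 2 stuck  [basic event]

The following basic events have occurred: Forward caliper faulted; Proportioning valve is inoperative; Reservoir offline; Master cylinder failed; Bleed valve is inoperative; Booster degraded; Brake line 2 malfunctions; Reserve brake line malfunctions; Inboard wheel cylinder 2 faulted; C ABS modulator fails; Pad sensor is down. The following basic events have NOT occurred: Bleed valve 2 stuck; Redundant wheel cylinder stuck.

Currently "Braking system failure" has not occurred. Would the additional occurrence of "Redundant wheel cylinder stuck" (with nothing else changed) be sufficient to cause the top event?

Yes

Counterfactual: set "Redundant wheel cylinder stuck" to occurred.
Parking branch fails [AND]: Redundant wheel cylinder stuck=occurs, Bleed valve is inoperative=occurs, Master cylinder failed=occurs, Booster degraded=occurs → all inputs occur → occurs.
Front circuit inoperative [AND]: Reservoir offline=occurs, C ABS modulator fails=occurs, Forward caliper faulted=occurs → all inputs occur → occurs.
ABS chain inoperative [OR]: Pad sensor is down=occurs, Brake line 2 malfunctions=occurs, Inboard wheel cylinder 2 faulted=occurs → at least one input occurs → occurs.
Booster path down [AND]: Proportioning valve is inoperative=occurs, ABS chain inoperative=occurs → all inputs occur → occurs.
Rear circuit inoperative [AND]: Reserve brake line malfunctions=occurs, Parking branch fails=occurs, Front circuit inoperative=occurs, Booster path down=occurs → all inputs occur → occurs.
Braking system failure [OR]: Rear circuit inoperative=occurs, Bleed valve 2 stuck=not → at least one input occurs → occurs.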